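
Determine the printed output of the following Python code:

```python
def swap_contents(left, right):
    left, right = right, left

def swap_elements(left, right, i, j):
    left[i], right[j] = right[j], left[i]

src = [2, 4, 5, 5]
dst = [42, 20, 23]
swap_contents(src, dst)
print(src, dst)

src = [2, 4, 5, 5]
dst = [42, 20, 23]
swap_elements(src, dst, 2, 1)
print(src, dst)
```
[2, 4, 5, 5] [42, 20, 23]
[2, 4, 20, 5] [42, 5, 23]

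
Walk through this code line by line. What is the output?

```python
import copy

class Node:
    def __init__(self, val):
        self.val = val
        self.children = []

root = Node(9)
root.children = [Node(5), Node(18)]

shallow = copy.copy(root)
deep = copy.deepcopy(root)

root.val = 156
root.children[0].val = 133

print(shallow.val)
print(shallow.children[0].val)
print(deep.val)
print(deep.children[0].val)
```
9
133
9
5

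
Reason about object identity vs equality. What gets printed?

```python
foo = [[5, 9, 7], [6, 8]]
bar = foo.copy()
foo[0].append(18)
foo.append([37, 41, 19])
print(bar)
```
[[5, 9, 7, 18], [6, 8]]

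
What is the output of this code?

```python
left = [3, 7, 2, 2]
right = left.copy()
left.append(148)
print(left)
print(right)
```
[3, 7, 2, 2, 148]
[3, 7, 2, 2]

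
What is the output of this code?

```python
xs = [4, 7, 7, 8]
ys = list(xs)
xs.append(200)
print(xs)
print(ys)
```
[4, 7, 7, 8, 200]
[4, 7, 7, 8]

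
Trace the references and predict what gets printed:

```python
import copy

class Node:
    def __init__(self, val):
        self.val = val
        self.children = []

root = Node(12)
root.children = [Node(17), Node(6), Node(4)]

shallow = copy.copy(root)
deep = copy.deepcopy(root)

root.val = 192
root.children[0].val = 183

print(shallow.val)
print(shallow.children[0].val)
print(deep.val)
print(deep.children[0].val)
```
12
183
12
17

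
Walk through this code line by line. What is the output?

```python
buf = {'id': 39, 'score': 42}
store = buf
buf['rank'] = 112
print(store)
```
{'id': 39, 'score': 42, 'rank': 112}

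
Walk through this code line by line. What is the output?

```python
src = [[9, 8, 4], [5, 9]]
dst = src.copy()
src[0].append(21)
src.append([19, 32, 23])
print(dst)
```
[[9, 8, 4, 21], [5, 9]]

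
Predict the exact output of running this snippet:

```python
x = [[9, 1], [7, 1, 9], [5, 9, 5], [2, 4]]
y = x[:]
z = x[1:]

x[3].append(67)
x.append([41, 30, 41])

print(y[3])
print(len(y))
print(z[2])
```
[2, 4, 67]
4
[2, 4, 67]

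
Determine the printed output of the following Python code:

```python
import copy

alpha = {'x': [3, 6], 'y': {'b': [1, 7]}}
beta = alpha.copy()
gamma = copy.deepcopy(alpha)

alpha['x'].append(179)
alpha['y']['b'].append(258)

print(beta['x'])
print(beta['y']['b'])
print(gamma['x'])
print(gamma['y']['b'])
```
[3, 6, 179]
[1, 7, 258]
[3, 6]
[1, 7]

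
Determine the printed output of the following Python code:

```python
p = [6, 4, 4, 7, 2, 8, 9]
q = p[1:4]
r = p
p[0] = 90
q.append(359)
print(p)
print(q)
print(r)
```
[90, 4, 4, 7, 2, 8, 9]
[4, 4, 7, 359]
[90, 4, 4, 7, 2, 8, 9]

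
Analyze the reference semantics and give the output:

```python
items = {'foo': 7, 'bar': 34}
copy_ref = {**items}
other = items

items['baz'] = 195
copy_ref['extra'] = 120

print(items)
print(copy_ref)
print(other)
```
{'foo': 7, 'bar': 34, 'baz': 195}
{'foo': 7, 'bar': 34, 'extra': 120}
{'foo': 7, 'bar': 34, 'baz': 195}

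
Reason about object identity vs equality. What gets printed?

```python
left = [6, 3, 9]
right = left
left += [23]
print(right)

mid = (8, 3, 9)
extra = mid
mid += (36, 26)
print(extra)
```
[6, 3, 9, 23]
(8, 3, 9)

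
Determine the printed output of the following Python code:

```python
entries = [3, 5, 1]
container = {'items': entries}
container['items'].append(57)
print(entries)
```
[3, 5, 1, 57]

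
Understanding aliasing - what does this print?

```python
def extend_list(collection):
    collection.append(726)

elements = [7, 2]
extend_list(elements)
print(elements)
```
[7, 2, 726]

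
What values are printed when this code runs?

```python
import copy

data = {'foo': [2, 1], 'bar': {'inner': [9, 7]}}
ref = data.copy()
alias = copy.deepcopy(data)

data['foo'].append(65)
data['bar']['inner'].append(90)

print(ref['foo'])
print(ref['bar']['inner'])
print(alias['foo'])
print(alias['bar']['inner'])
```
[2, 1, 65]
[9, 7, 90]
[2, 1]
[9, 7]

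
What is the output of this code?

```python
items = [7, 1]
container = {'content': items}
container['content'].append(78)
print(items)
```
[7, 1, 78]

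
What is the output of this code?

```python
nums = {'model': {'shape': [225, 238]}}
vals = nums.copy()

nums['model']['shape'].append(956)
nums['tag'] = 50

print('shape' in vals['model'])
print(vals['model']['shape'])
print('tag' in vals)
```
True
[225, 238, 956]
False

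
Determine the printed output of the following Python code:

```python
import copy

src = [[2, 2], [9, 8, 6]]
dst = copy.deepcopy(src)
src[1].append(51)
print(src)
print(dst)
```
[[2, 2], [9, 8, 6, 51]]
[[2, 2], [9, 8, 6]]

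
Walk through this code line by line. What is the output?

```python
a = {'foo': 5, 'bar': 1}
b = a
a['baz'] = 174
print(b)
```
{'foo': 5, 'bar': 1, 'baz': 174}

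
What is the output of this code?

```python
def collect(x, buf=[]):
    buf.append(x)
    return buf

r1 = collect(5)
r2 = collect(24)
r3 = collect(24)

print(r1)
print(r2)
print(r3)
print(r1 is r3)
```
[5, 24, 24]
[5, 24, 24]
[5, 24, 24]
True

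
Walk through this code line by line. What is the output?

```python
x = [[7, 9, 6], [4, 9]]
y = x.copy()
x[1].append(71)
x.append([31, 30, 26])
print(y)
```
[[7, 9, 6], [4, 9, 71]]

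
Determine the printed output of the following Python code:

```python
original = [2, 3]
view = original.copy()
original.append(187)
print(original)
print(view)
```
[2, 3, 187]
[2, 3]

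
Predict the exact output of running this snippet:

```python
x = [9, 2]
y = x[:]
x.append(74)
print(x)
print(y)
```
[9, 2, 74]
[9, 2]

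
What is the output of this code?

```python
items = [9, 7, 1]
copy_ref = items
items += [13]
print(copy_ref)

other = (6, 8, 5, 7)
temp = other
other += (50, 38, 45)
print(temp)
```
[9, 7, 1, 13]
(6, 8, 5, 7)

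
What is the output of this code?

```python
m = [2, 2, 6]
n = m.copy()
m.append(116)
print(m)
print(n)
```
[2, 2, 6, 116]
[2, 2, 6]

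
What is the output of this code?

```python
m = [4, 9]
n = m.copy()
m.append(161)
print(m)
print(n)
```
[4, 9, 161]
[4, 9]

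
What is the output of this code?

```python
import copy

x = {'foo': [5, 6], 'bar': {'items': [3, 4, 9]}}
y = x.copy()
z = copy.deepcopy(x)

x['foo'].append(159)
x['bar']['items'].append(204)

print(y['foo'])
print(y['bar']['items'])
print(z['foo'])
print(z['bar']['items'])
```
[5, 6, 159]
[3, 4, 9, 204]
[5, 6]
[3, 4, 9]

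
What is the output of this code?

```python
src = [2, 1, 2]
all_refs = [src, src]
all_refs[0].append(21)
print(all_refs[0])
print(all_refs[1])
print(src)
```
[2, 1, 2, 21]
[2, 1, 2, 21]
[2, 1, 2, 21]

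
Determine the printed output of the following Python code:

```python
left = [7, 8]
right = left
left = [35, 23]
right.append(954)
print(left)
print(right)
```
[35, 23]
[7, 8, 954]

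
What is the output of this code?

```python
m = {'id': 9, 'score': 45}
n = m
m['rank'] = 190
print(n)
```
{'id': 9, 'score': 45, 'rank': 190}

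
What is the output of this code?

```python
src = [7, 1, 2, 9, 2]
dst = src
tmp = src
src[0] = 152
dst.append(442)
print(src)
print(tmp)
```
[152, 1, 2, 9, 2, 442]
[152, 1, 2, 9, 2, 442]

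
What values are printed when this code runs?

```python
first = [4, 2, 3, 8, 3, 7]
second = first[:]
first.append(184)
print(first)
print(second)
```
[4, 2, 3, 8, 3, 7, 184]
[4, 2, 3, 8, 3, 7]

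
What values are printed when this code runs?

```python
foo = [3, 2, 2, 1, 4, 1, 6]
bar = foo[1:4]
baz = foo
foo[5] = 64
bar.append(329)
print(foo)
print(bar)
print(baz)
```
[3, 2, 2, 1, 4, 64, 6]
[2, 2, 1, 329]
[3, 2, 2, 1, 4, 64, 6]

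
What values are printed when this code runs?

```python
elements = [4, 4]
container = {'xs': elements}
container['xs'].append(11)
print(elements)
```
[4, 4, 11]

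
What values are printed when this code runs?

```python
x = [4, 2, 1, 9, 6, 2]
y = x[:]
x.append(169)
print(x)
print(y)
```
[4, 2, 1, 9, 6, 2, 169]
[4, 2, 1, 9, 6, 2]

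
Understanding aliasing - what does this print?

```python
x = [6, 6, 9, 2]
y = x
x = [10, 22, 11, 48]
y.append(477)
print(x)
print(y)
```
[10, 22, 11, 48]
[6, 6, 9, 2, 477]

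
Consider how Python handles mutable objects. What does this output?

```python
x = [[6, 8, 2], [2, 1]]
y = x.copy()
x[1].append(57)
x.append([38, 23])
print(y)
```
[[6, 8, 2], [2, 1, 57]]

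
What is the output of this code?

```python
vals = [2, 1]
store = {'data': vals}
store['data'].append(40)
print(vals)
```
[2, 1, 40]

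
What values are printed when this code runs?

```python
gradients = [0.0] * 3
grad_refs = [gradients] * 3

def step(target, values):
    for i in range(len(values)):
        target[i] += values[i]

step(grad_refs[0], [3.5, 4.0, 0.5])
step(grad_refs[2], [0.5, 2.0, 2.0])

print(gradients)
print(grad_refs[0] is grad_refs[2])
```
[4.0, 6.0, 2.5]
True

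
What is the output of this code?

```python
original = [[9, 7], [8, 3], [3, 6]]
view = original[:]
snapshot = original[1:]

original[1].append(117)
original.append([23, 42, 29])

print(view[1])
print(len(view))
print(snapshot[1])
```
[8, 3, 117]
3
[3, 6]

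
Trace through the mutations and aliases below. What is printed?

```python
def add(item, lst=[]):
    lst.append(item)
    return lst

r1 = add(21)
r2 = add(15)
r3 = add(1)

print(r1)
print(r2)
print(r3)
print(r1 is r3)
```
[21, 15, 1]
[21, 15, 1]
[21, 15, 1]
True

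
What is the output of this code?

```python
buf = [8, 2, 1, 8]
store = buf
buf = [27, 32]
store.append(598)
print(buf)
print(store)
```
[27, 32]
[8, 2, 1, 8, 598]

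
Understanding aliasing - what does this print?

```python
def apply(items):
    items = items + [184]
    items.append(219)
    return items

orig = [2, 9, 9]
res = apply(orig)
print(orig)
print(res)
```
[2, 9, 9]
[2, 9, 9, 184, 219]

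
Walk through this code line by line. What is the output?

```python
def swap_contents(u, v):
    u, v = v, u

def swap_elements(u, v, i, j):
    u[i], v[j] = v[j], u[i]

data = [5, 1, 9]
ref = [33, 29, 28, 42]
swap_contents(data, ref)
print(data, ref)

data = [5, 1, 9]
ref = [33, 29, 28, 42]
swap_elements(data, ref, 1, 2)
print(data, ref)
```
[5, 1, 9] [33, 29, 28, 42]
[5, 28, 9] [33, 29, 1, 42]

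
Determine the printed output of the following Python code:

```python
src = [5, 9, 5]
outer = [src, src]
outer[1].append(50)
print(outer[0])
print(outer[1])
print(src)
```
[5, 9, 5, 50]
[5, 9, 5, 50]
[5, 9, 5, 50]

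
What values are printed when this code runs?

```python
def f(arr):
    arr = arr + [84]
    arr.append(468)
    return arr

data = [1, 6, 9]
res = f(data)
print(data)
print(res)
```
[1, 6, 9]
[1, 6, 9, 84, 468]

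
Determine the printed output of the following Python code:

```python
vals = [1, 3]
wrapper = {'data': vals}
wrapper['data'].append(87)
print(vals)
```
[1, 3, 87]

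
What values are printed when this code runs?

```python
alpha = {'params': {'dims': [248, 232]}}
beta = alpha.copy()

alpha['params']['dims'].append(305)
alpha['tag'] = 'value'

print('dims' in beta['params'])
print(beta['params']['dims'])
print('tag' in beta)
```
True
[248, 232, 305]
False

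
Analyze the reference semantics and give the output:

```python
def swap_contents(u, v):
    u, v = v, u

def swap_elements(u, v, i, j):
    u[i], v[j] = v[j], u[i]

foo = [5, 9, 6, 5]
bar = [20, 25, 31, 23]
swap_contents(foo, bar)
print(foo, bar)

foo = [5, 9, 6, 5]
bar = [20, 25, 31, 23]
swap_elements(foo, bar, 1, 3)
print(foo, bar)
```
[5, 9, 6, 5] [20, 25, 31, 23]
[5, 23, 6, 5] [20, 25, 31, 9]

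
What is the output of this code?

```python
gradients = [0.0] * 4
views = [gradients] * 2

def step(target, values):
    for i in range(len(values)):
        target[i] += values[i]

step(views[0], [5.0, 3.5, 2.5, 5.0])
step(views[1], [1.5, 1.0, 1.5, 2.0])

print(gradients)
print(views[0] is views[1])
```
[6.5, 4.5, 4.0, 7.0]
True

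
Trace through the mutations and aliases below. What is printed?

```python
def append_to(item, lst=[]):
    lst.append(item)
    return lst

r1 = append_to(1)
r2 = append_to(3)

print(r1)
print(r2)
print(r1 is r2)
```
[1, 3]
[1, 3]
True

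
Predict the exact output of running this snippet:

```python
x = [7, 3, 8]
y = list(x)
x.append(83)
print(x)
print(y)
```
[7, 3, 8, 83]
[7, 3, 8]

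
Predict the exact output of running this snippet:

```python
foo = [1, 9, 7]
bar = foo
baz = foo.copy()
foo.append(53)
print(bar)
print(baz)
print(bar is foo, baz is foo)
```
[1, 9, 7, 53]
[1, 9, 7]
True False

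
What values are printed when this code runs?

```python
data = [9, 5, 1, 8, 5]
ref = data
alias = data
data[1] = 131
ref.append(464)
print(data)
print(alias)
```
[9, 131, 1, 8, 5, 464]
[9, 131, 1, 8, 5, 464]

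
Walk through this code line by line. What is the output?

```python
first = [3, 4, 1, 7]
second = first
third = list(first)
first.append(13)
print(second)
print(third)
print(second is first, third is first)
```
[3, 4, 1, 7, 13]
[3, 4, 1, 7]
True False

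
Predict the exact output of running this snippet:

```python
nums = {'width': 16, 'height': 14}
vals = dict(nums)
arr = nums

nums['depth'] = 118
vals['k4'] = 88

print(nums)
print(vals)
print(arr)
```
{'width': 16, 'height': 14, 'depth': 118}
{'width': 16, 'height': 14, 'k4': 88}
{'width': 16, 'height': 14, 'depth': 118}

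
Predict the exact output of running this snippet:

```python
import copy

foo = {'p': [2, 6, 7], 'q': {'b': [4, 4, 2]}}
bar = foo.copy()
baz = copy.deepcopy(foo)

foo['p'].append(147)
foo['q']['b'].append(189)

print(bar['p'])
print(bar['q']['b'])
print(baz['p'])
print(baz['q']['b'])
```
[2, 6, 7, 147]
[4, 4, 2, 189]
[2, 6, 7]
[4, 4, 2]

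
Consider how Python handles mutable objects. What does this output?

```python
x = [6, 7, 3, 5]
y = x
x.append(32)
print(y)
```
[6, 7, 3, 5, 32]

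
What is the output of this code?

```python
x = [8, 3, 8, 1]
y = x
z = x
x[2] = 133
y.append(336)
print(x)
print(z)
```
[8, 3, 133, 1, 336]
[8, 3, 133, 1, 336]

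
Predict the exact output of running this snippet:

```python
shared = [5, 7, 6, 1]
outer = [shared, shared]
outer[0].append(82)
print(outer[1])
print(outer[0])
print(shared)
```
[5, 7, 6, 1, 82]
[5, 7, 6, 1, 82]
[5, 7, 6, 1, 82]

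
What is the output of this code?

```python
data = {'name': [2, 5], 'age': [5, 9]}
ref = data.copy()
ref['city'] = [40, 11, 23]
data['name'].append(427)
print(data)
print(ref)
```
{'name': [2, 5, 427], 'age': [5, 9]}
{'name': [2, 5, 427], 'age': [5, 9], 'city': [40, 11, 23]}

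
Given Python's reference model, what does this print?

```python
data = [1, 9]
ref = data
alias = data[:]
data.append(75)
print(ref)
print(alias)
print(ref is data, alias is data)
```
[1, 9, 75]
[1, 9]
True False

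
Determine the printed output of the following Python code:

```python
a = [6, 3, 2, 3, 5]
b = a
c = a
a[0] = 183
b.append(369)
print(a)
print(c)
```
[183, 3, 2, 3, 5, 369]
[183, 3, 2, 3, 5, 369]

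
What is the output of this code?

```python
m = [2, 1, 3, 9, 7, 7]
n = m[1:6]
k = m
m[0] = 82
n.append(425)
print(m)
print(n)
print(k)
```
[82, 1, 3, 9, 7, 7]
[1, 3, 9, 7, 7, 425]
[82, 1, 3, 9, 7, 7]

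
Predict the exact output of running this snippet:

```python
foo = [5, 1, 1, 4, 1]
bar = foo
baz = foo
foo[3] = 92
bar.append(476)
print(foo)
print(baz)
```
[5, 1, 1, 92, 1, 476]
[5, 1, 1, 92, 1, 476]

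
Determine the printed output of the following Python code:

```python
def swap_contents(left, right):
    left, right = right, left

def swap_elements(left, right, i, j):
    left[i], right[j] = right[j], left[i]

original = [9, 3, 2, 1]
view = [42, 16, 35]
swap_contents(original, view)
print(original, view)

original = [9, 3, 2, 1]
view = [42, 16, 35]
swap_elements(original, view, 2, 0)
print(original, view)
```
[9, 3, 2, 1] [42, 16, 35]
[9, 3, 42, 1] [2, 16, 35]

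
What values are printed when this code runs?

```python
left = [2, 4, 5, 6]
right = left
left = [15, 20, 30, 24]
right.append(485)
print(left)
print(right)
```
[15, 20, 30, 24]
[2, 4, 5, 6, 485]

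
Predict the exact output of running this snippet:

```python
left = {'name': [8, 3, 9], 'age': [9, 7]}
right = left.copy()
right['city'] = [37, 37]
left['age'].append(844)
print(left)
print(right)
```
{'name': [8, 3, 9], 'age': [9, 7, 844]}
{'name': [8, 3, 9], 'age': [9, 7, 844], 'city': [37, 37]}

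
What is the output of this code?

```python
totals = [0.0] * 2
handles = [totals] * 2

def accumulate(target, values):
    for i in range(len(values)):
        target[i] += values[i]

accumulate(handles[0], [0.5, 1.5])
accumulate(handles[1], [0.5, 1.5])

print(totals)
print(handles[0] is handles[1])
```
[1.0, 3.0]
True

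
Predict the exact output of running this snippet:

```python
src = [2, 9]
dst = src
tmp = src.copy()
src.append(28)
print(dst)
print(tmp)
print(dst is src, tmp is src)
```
[2, 9, 28]
[2, 9]
True False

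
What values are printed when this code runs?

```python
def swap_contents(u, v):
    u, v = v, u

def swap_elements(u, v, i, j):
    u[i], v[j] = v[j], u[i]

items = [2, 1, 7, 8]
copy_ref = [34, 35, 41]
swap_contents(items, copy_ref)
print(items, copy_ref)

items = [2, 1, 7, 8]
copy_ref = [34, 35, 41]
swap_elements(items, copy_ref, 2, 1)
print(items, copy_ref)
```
[2, 1, 7, 8] [34, 35, 41]
[2, 1, 35, 8] [34, 7, 41]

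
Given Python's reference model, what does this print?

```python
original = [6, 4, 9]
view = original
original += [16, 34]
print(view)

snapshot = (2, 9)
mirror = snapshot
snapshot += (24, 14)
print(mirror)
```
[6, 4, 9, 16, 34]
(2, 9)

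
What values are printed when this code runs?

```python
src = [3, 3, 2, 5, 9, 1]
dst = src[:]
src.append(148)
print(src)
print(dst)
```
[3, 3, 2, 5, 9, 1, 148]
[3, 3, 2, 5, 9, 1]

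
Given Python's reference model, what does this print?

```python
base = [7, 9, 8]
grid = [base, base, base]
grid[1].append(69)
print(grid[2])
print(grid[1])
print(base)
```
[7, 9, 8, 69]
[7, 9, 8, 69]
[7, 9, 8, 69]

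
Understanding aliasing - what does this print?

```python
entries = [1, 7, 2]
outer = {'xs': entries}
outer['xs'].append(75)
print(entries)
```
[1, 7, 2, 75]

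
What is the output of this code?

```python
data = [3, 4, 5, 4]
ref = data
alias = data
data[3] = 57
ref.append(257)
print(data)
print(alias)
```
[3, 4, 5, 57, 257]
[3, 4, 5, 57, 257]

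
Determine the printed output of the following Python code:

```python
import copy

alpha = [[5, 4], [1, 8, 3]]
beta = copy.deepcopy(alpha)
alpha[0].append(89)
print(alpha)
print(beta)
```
[[5, 4, 89], [1, 8, 3]]
[[5, 4], [1, 8, 3]]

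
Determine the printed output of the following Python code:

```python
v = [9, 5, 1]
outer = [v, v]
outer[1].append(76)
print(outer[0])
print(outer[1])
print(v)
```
[9, 5, 1, 76]
[9, 5, 1, 76]
[9, 5, 1, 76]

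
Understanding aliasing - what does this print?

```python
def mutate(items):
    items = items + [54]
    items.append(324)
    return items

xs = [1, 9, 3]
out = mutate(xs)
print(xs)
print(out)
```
[1, 9, 3]
[1, 9, 3, 54, 324]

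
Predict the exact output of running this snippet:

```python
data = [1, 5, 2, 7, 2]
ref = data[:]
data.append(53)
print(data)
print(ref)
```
[1, 5, 2, 7, 2, 53]
[1, 5, 2, 7, 2]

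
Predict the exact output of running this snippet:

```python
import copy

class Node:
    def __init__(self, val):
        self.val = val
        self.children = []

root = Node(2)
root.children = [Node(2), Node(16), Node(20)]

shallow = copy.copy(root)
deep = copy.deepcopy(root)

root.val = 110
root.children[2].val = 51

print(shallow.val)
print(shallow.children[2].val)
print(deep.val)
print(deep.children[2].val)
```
2
51
2
20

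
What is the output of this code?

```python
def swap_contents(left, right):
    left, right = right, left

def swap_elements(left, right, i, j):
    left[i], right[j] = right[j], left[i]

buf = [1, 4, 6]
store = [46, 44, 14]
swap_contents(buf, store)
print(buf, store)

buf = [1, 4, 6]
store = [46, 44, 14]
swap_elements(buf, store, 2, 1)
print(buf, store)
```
[1, 4, 6] [46, 44, 14]
[1, 4, 44] [46, 6, 14]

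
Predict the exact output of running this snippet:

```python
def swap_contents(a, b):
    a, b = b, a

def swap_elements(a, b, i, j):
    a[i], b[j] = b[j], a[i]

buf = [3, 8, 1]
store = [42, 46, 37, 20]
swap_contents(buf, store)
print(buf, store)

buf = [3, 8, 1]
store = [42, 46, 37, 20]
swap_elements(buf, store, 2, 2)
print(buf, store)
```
[3, 8, 1] [42, 46, 37, 20]
[3, 8, 37] [42, 46, 1, 20]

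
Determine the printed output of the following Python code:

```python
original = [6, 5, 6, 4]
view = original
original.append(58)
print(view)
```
[6, 5, 6, 4, 58]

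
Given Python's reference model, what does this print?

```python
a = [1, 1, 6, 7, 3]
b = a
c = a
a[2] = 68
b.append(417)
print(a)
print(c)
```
[1, 1, 68, 7, 3, 417]
[1, 1, 68, 7, 3, 417]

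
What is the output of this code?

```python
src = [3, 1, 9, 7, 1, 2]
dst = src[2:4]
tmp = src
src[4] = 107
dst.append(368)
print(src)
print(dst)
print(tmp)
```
[3, 1, 9, 7, 107, 2]
[9, 7, 368]
[3, 1, 9, 7, 107, 2]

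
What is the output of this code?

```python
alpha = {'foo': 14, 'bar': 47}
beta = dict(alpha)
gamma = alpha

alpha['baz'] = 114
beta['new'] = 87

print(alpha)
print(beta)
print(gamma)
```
{'foo': 14, 'bar': 47, 'baz': 114}
{'foo': 14, 'bar': 47, 'new': 87}
{'foo': 14, 'bar': 47, 'baz': 114}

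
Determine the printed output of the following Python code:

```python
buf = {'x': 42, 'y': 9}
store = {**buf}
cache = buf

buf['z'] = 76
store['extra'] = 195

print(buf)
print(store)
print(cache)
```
{'x': 42, 'y': 9, 'z': 76}
{'x': 42, 'y': 9, 'extra': 195}
{'x': 42, 'y': 9, 'z': 76}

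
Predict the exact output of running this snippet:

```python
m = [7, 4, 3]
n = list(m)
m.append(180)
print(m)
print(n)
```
[7, 4, 3, 180]
[7, 4, 3]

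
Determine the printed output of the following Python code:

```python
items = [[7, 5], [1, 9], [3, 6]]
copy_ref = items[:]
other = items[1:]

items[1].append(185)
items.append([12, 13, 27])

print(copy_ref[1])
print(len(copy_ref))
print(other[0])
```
[1, 9, 185]
3
[1, 9, 185]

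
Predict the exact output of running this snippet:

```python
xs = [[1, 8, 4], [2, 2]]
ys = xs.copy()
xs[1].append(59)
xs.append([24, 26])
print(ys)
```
[[1, 8, 4], [2, 2, 59]]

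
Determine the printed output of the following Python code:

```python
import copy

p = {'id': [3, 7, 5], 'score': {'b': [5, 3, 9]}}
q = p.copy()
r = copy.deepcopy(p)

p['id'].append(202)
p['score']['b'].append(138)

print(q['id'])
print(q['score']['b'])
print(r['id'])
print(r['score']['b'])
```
[3, 7, 5, 202]
[5, 3, 9, 138]
[3, 7, 5]
[5, 3, 9]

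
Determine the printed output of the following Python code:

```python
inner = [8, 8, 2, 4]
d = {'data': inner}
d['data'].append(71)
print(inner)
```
[8, 8, 2, 4, 71]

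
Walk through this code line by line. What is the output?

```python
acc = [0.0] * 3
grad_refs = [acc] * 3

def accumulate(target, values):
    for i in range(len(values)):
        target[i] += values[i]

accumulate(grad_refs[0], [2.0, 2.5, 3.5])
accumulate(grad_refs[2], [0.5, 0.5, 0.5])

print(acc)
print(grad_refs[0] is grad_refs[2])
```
[2.5, 3.0, 4.0]
True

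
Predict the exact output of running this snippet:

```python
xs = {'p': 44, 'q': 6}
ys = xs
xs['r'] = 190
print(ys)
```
{'p': 44, 'q': 6, 'r': 190}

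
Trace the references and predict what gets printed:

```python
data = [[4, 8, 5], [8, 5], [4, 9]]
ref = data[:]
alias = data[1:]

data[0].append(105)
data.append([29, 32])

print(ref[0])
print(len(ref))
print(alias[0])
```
[4, 8, 5, 105]
3
[8, 5]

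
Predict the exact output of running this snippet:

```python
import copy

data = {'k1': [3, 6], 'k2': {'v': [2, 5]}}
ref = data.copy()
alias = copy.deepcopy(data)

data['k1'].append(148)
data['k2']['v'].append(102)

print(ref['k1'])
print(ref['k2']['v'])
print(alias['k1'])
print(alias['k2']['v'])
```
[3, 6, 148]
[2, 5, 102]
[3, 6]
[2, 5]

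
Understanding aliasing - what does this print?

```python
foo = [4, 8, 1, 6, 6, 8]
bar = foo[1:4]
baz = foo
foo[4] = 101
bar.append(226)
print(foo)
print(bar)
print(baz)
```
[4, 8, 1, 6, 101, 8]
[8, 1, 6, 226]
[4, 8, 1, 6, 101, 8]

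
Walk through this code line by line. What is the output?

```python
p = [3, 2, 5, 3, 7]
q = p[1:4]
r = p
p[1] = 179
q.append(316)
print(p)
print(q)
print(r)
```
[3, 179, 5, 3, 7]
[2, 5, 3, 316]
[3, 179, 5, 3, 7]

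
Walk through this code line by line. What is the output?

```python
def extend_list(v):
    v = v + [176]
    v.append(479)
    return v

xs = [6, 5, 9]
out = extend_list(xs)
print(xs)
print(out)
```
[6, 5, 9]
[6, 5, 9, 176, 479]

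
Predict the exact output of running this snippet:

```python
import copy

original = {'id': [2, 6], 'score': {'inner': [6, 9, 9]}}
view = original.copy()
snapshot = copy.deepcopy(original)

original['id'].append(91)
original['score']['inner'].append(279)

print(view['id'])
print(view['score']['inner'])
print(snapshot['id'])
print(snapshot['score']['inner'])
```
[2, 6, 91]
[6, 9, 9, 279]
[2, 6]
[6, 9, 9]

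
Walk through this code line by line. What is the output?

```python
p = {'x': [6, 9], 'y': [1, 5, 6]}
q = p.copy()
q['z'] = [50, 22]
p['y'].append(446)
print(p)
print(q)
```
{'x': [6, 9], 'y': [1, 5, 6, 446]}
{'x': [6, 9], 'y': [1, 5, 6, 446], 'z': [50, 22]}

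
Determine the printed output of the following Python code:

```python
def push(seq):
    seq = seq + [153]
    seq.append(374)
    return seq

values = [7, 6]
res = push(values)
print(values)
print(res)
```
[7, 6]
[7, 6, 153, 374]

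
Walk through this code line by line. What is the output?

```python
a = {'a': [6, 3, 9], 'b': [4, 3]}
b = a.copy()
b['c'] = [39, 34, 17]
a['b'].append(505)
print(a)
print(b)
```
{'a': [6, 3, 9], 'b': [4, 3, 505]}
{'a': [6, 3, 9], 'b': [4, 3, 505], 'c': [39, 34, 17]}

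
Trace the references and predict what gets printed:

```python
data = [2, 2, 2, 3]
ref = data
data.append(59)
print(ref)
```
[2, 2, 2, 3, 59]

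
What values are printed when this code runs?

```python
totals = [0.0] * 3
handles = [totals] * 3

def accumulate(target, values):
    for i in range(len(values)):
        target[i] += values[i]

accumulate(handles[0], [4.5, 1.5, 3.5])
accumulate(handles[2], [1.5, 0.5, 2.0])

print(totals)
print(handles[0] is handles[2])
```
[6.0, 2.0, 5.5]
True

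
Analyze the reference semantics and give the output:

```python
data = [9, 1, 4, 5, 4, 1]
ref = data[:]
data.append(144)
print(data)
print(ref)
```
[9, 1, 4, 5, 4, 1, 144]
[9, 1, 4, 5, 4, 1]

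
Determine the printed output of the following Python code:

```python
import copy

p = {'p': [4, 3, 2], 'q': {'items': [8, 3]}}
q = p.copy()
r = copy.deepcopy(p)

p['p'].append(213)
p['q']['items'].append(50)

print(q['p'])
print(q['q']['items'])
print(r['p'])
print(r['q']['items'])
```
[4, 3, 2, 213]
[8, 3, 50]
[4, 3, 2]
[8, 3]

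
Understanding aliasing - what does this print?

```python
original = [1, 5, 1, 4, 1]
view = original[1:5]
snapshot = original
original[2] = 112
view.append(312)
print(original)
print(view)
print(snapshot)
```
[1, 5, 112, 4, 1]
[5, 1, 4, 1, 312]
[1, 5, 112, 4, 1]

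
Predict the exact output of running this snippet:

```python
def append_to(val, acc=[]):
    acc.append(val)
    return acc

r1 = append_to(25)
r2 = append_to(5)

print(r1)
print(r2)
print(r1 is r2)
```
[25, 5]
[25, 5]
True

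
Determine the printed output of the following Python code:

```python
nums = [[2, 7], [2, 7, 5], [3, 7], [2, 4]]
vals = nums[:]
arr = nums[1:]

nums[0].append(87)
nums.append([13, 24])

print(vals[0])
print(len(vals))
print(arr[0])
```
[2, 7, 87]
4
[2, 7, 5]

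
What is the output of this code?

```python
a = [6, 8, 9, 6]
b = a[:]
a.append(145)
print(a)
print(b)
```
[6, 8, 9, 6, 145]
[6, 8, 9, 6]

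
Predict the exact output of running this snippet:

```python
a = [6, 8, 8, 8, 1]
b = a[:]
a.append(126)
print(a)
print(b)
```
[6, 8, 8, 8, 1, 126]
[6, 8, 8, 8, 1]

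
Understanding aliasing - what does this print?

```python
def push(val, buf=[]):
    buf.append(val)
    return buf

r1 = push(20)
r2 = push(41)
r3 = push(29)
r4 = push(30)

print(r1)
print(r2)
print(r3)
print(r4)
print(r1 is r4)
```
[20, 41, 29, 30]
[20, 41, 29, 30]
[20, 41, 29, 30]
[20, 41, 29, 30]
True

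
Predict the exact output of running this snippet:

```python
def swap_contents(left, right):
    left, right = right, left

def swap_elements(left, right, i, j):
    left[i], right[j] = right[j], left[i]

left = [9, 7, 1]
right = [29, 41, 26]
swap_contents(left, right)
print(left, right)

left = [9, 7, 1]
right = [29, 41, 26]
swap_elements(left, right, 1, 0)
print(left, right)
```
[9, 7, 1] [29, 41, 26]
[9, 29, 1] [7, 41, 26]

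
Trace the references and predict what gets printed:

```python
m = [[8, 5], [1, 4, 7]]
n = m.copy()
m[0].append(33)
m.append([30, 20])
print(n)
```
[[8, 5, 33], [1, 4, 7]]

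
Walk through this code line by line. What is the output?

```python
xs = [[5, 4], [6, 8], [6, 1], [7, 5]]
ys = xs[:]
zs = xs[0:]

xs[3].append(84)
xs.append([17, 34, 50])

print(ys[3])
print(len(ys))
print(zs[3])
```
[7, 5, 84]
4
[7, 5, 84]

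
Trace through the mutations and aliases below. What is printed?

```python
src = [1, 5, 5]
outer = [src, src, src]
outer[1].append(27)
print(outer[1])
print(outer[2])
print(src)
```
[1, 5, 5, 27]
[1, 5, 5, 27]
[1, 5, 5, 27]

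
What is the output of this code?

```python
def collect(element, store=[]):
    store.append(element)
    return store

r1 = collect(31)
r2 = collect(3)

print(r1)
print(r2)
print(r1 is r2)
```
[31, 3]
[31, 3]
True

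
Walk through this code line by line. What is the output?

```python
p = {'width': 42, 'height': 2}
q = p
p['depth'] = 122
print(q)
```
{'width': 42, 'height': 2, 'depth': 122}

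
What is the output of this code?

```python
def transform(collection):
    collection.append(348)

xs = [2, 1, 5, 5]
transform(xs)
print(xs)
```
[2, 1, 5, 5, 348]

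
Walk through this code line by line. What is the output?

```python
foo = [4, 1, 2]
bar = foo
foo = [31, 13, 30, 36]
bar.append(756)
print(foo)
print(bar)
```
[31, 13, 30, 36]
[4, 1, 2, 756]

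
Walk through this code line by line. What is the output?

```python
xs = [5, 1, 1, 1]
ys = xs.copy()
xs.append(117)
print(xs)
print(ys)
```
[5, 1, 1, 1, 117]
[5, 1, 1, 1]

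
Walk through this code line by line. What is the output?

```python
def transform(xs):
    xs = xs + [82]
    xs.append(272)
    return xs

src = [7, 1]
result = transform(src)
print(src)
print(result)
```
[7, 1]
[7, 1, 82, 272]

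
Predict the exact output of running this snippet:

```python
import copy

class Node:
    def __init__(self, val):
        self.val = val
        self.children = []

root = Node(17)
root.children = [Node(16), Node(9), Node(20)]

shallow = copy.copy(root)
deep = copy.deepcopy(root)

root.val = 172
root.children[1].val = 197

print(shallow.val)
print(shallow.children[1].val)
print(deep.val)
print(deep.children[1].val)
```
17
197
17
9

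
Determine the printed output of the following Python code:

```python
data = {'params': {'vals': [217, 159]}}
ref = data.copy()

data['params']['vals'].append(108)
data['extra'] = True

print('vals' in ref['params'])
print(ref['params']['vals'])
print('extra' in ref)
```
True
[217, 159, 108]
False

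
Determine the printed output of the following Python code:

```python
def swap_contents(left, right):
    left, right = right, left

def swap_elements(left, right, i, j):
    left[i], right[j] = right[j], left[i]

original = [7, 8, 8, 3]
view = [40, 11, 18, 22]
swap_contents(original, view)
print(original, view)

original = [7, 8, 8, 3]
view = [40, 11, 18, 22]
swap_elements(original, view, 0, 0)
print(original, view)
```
[7, 8, 8, 3] [40, 11, 18, 22]
[40, 8, 8, 3] [7, 11, 18, 22]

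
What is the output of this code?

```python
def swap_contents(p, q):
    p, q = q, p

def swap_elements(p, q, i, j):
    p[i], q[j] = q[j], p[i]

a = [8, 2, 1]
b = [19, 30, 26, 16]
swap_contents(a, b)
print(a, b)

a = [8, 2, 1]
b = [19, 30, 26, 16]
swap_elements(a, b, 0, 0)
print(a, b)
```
[8, 2, 1] [19, 30, 26, 16]
[19, 2, 1] [8, 30, 26, 16]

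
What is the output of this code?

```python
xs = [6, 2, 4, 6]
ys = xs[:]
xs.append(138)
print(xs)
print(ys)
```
[6, 2, 4, 6, 138]
[6, 2, 4, 6]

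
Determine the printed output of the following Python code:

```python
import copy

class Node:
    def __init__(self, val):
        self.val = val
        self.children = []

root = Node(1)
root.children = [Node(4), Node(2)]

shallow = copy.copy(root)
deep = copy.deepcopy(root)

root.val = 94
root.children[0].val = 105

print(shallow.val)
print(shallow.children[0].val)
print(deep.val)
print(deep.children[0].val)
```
1
105
1
4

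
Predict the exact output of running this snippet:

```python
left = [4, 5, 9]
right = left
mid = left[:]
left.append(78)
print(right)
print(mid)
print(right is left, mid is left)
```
[4, 5, 9, 78]
[4, 5, 9]
True False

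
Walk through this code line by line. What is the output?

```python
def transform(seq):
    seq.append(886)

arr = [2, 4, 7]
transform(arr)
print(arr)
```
[2, 4, 7, 886]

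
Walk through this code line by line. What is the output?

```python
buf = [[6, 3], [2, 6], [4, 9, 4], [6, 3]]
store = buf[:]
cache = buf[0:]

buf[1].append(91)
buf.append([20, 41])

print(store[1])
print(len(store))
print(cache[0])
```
[2, 6, 91]
4
[6, 3]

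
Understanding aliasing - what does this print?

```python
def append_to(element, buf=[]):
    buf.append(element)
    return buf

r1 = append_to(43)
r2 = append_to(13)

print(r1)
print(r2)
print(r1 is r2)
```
[43, 13]
[43, 13]
True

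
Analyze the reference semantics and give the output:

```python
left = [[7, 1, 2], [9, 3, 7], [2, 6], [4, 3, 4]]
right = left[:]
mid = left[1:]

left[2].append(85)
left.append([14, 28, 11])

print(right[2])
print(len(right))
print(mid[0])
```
[2, 6, 85]
4
[9, 3, 7]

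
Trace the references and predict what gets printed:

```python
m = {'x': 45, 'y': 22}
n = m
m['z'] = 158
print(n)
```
{'x': 45, 'y': 22, 'z': 158}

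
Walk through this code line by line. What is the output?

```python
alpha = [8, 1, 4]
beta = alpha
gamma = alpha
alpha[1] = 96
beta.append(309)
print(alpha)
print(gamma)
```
[8, 96, 4, 309]
[8, 96, 4, 309]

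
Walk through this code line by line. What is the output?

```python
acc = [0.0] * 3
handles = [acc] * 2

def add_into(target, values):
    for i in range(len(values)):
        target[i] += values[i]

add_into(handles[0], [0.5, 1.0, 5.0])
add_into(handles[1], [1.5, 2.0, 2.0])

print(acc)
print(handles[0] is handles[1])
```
[2.0, 3.0, 7.0]
True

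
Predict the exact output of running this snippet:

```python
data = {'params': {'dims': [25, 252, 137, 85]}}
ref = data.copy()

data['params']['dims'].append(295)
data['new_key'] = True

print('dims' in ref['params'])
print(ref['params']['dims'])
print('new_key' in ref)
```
True
[25, 252, 137, 85, 295]
False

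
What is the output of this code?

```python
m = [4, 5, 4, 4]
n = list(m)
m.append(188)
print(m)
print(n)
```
[4, 5, 4, 4, 188]
[4, 5, 4, 4]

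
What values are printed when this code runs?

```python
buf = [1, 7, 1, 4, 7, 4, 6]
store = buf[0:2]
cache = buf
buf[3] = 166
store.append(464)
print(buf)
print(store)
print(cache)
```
[1, 7, 1, 166, 7, 4, 6]
[1, 7, 464]
[1, 7, 1, 166, 7, 4, 6]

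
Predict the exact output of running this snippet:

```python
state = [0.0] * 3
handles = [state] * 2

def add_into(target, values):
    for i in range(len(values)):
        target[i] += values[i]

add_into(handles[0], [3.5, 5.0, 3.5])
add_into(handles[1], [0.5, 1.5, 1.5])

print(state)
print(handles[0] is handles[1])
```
[4.0, 6.5, 5.0]
True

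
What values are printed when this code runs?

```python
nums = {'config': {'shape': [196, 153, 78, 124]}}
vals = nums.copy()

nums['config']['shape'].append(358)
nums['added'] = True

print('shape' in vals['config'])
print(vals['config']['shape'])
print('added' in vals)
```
True
[196, 153, 78, 124, 358]
False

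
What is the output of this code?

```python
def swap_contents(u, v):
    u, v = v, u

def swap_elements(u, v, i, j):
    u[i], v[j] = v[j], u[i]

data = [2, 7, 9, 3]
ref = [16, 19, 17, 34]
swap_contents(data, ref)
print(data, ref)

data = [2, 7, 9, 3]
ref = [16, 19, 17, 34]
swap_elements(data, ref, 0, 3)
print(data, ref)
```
[2, 7, 9, 3] [16, 19, 17, 34]
[34, 7, 9, 3] [16, 19, 17, 2]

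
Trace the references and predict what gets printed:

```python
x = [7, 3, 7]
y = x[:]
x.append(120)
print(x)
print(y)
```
[7, 3, 7, 120]
[7, 3, 7]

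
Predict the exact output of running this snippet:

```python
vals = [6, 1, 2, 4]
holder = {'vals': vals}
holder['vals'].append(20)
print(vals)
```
[6, 1, 2, 4, 20]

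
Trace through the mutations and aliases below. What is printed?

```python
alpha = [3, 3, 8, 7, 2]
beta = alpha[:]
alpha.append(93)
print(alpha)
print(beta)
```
[3, 3, 8, 7, 2, 93]
[3, 3, 8, 7, 2]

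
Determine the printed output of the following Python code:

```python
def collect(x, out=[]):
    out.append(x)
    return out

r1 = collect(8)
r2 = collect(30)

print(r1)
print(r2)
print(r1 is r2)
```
[8, 30]
[8, 30]
True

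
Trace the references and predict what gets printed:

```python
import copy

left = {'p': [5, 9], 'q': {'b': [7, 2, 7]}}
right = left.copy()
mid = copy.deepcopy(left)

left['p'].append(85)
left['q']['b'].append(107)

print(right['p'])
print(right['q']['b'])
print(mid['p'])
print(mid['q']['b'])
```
[5, 9, 85]
[7, 2, 7, 107]
[5, 9]
[7, 2, 7]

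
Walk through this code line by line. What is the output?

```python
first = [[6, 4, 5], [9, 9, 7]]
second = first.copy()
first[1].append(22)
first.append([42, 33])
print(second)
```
[[6, 4, 5], [9, 9, 7, 22]]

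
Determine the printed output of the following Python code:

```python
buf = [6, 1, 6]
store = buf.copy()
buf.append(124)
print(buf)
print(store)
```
[6, 1, 6, 124]
[6, 1, 6]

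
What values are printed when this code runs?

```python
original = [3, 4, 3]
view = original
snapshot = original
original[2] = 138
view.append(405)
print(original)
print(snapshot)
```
[3, 4, 138, 405]
[3, 4, 138, 405]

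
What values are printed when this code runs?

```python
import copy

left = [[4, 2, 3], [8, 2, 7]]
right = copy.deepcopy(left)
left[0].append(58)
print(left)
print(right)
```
[[4, 2, 3, 58], [8, 2, 7]]
[[4, 2, 3], [8, 2, 7]]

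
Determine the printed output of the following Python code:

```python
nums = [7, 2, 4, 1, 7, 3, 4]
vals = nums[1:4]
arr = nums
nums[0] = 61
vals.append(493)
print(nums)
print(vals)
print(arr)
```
[61, 2, 4, 1, 7, 3, 4]
[2, 4, 1, 493]
[61, 2, 4, 1, 7, 3, 4]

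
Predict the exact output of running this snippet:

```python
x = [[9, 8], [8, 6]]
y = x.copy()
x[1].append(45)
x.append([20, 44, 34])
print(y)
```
[[9, 8], [8, 6, 45]]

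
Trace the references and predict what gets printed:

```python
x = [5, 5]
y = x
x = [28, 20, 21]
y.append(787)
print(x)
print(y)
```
[28, 20, 21]
[5, 5, 787]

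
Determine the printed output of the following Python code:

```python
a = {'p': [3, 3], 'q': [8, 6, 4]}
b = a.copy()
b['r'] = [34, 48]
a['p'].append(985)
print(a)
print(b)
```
{'p': [3, 3, 985], 'q': [8, 6, 4]}
{'p': [3, 3, 985], 'q': [8, 6, 4], 'r': [34, 48]}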